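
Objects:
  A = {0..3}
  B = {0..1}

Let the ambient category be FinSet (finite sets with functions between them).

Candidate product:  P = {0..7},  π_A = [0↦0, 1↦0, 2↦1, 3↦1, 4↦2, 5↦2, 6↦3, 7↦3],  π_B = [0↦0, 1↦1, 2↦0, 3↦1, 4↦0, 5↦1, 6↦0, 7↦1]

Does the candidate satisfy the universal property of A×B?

Answer: VALID PRODUCT

Work:
|A|·|B| = 4·2 = 8;  |P| = 8
Check the pairing map k ↦ (π_A(k), π_B(k)):
  0 ↦ (0,0)
  1 ↦ (0,1)
  2 ↦ (1,0)
  3 ↦ (1,1)
  4 ↦ (2,0)
  5 ↦ (2,1)
  6 ↦ (3,0)
  7 ↦ (3,1)
distinct pairs in image: 8 / 8 needed
  → bijection onto A×B; projections well-typed.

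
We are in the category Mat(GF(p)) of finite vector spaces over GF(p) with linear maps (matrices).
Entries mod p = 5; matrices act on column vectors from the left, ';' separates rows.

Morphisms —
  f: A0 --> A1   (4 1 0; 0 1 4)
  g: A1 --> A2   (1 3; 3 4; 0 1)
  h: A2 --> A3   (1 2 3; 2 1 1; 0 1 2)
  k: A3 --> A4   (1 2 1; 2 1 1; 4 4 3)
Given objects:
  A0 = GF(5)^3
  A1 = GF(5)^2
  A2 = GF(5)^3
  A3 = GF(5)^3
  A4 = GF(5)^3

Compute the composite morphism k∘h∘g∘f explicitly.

Answer: (0 2 3; 3 2 0; 3 0 2)

Trace:
  e0=⟨1,0,0⟩ f-->⟨4,0⟩ g-->⟨4,2,0⟩ h-->⟨3,0,2⟩ k-->⟨0,3,3⟩
  e1=⟨0,1,0⟩ f-->⟨1,1⟩ g-->⟨4,2,1⟩ h-->⟨1,1,4⟩ k-->⟨2,2,0⟩
  e2=⟨0,0,1⟩ f-->⟨0,4⟩ g-->⟨2,1,4⟩ h-->⟨1,4,4⟩ k-->⟨3,0,2⟩
result: (0 2 3; 3 2 0; 3 0 2)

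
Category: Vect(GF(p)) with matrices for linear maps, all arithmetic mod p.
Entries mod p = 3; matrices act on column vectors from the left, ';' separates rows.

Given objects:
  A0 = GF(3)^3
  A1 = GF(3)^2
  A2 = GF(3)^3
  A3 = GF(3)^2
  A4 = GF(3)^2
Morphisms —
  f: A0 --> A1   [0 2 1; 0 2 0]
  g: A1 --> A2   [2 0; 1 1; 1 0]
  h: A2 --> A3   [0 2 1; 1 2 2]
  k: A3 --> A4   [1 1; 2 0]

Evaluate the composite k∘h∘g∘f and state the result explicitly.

Answer: [0 2 0; 0 2 0]

Trace:
  e0=[1,0,0] f-->[0,0] g-->[0,0,0] h-->[0,0] k-->[0,0]
  e1=[0,1,0] f-->[2,2] g-->[1,1,2] h-->[1,1] k-->[2,2]
  e2=[0,0,1] f-->[1,0] g-->[2,1,1] h-->[0,0] k-->[0,0]
result: [0 2 0; 0 2 0]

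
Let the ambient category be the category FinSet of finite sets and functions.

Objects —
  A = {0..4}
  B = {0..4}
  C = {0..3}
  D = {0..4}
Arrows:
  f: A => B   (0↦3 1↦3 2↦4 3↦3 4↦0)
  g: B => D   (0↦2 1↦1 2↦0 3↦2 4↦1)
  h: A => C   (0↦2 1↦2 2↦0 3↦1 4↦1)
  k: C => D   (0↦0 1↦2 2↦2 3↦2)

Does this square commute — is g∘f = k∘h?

1) trace f;g:
  0 f=>3 g=>2
  1 f=>3 g=>2
  2 f=>4 g=>1
  3 f=>3 g=>2
  4 f=>0 g=>2
  result₁ = (0↦2 1↦2 2↦1 3↦2 4↦2)
2) trace h;k:
  0 h=>2 k=>2
  1 h=>2 k=>2
  2 h=>0 k=>0
  3 h=>1 k=>2
  4 h=>1 k=>2
  result₂ = (0↦2 1↦2 2↦0 3↦2 4↦2)
Equal? differ; not commutative

Answer: DOES NOT COMMUTE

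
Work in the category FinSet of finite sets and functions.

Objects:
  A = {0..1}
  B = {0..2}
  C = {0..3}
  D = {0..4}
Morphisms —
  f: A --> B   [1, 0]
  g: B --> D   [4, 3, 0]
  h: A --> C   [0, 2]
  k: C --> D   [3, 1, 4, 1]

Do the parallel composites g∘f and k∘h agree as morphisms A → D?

Answer: COMMUTES

Work:
Along f;g (path 1):
  0 f-->1 g-->3
  1 f-->0 g-->4
  composite₁ = [3, 4]
Along h;k (path 2):
  0 h-->0 k-->3
  1 h-->2 k-->4
  composite₂ = [3, 4]
Equal? YES — commutes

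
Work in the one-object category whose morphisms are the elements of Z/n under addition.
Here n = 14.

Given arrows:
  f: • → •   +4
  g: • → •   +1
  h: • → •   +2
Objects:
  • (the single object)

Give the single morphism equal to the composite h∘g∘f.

  0 +4≡4 +1≡5 +2≡7  (mod 14)
⟦path⟧: +7

Answer: +7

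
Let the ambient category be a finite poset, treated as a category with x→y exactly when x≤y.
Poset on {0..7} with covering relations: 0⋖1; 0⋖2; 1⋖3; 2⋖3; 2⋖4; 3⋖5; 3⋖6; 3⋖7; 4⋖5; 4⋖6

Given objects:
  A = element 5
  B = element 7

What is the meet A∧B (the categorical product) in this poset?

Answer: A∧B = 3

Work:
Common predecessors of 5,7: {0,1,2,3}
  0 <= 3
  1 <= 3
  2 <= 3
  3 <= 3
glb = 3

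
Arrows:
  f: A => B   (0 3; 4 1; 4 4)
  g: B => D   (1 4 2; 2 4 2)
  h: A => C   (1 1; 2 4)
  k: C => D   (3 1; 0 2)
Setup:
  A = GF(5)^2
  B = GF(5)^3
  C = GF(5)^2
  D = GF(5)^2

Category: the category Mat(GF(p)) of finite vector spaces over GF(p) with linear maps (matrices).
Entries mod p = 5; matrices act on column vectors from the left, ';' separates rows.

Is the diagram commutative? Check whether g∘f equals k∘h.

Along f;g (path 1):
  e0=(1,0) f=>(0,4,4) g=>(4,4)
  e1=(0,1) f=>(3,1,4) g=>(0,3)
  ⟦path⟧₁ = (4 0; 4 3)
Along h;k (path 2):
  e0=(1,0) h=>(1,2) k=>(0,4)
  e1=(0,1) h=>(1,4) k=>(2,3)
  ⟦path⟧₂ = (0 2; 4 3)
Equal? NO — does not commute

Answer: DOES NOT COMMUTE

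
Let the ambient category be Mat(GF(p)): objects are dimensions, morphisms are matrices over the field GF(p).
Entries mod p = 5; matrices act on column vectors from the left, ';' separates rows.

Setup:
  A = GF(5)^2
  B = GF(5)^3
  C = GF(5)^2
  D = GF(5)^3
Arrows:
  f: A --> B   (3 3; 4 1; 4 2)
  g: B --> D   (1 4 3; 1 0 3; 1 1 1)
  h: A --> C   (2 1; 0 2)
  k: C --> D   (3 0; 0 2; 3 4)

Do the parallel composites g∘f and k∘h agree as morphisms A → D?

Answer: COMMUTES

Derivation:
Along f;g (path 1):
  e0=(1,0) f-->(3,4,4) g-->(1,0,1)
  e1=(0,1) f-->(3,1,2) g-->(3,4,1)
  composite₁ = (1 3; 0 4; 1 1)
Along h;k (path 2):
  e0=(1,0) h-->(2,0) k-->(1,0,1)
  e1=(0,1) h-->(1,2) k-->(3,4,1)
  composite₂ = (1 3; 0 4; 1 1)
Equal? YES — commutes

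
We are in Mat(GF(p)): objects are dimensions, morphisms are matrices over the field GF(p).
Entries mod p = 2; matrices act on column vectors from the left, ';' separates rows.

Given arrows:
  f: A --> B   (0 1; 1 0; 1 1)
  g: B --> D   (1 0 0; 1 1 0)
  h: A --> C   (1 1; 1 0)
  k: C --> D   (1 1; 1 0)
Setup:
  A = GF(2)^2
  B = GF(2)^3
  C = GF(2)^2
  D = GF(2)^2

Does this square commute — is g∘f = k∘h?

Answer: COMMUTES

Work:
1) trace f;g:
  e0=⟨1,0⟩ f-->⟨0,1,1⟩ g-->⟨0,1⟩
  e1=⟨0,1⟩ f-->⟨1,0,1⟩ g-->⟨1,1⟩
  composite₁ = (0 1; 1 1)
2) trace h;k:
  e0=⟨1,0⟩ h-->⟨1,1⟩ k-->⟨0,1⟩
  e1=⟨0,1⟩ h-->⟨1,0⟩ k-->⟨1,1⟩
  composite₂ = (0 1; 1 1)
Equal? same morphism ✓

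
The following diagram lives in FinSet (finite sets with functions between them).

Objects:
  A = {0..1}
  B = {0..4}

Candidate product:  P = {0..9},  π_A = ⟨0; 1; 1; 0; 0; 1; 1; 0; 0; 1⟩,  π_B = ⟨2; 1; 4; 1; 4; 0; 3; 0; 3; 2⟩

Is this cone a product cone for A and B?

|A|·|B| = 2·5 = 10;  |P| = 10
Check the pairing map k ↦ (π_A(k), π_B(k)):
  0 ↦ (0,2)
  1 ↦ (1,1)
  2 ↦ (1,4)
  3 ↦ (0,1)
  4 ↦ (0,4)
  5 ↦ (1,0)
  6 ↦ (1,3)
  7 ↦ (0,0)
  8 ↦ (0,3)
  9 ↦ (1,2)
distinct pairs in image: 10 / 10 needed
  → bijection onto A×B; projections well-typed.

Answer: VALID PRODUCT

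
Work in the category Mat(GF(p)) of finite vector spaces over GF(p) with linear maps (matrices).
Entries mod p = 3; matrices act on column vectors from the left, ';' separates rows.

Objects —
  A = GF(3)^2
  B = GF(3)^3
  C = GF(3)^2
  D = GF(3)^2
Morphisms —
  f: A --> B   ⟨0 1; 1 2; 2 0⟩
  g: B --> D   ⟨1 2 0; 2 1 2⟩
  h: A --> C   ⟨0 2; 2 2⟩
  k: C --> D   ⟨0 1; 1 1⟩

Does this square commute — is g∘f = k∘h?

1) trace f;g:
  e0=⟨1,0⟩ f-->⟨0,1,2⟩ g-->⟨2,2⟩
  e1=⟨0,1⟩ f-->⟨1,2,0⟩ g-->⟨2,1⟩
  composite₁ = ⟨2 2; 2 1⟩
2) trace h;k:
  e0=⟨1,0⟩ h-->⟨0,2⟩ k-->⟨2,2⟩
  e1=⟨0,1⟩ h-->⟨2,2⟩ k-->⟨2,1⟩
  composite₂ = ⟨2 2; 2 1⟩
Equal? YES — commutes

Answer: COMMUTES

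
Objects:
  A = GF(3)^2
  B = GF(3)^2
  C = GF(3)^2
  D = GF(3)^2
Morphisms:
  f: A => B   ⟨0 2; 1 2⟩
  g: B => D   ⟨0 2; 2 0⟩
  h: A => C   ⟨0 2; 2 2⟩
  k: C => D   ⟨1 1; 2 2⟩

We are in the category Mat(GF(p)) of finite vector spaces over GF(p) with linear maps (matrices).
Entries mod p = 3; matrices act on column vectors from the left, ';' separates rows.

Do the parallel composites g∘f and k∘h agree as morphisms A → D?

Answer: DOES NOT COMMUTE

Trace:
Path 1 = f;g:
  e0=[1,0] f=>[0,1] g=>[2,0]
  e1=[0,1] f=>[2,2] g=>[1,1]
  composite₁ = ⟨2 1; 0 1⟩
Path 2 = h;k:
  e0=[1,0] h=>[0,2] k=>[2,1]
  e1=[0,1] h=>[2,2] k=>[1,2]
  composite₂ = ⟨2 1; 1 2⟩
Equal? NO — does not commute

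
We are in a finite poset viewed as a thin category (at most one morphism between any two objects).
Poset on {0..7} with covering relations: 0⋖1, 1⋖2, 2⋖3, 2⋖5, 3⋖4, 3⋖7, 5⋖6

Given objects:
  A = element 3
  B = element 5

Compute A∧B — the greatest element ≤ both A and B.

{x : x<=A ∧ x<=B} = {0,1,2}  (A=3, B=5)
  0 <= 2
  1 <= 2
  2 <= 2
glb = 2

Answer: A∧B = 2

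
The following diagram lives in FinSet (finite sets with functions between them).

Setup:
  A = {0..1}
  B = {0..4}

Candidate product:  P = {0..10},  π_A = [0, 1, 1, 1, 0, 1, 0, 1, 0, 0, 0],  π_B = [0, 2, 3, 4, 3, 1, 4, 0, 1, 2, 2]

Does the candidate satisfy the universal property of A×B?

Answer: NOT A VALID PRODUCT — |P|=11 ≠ |A|·|B|=10

Work:
|A|·|B| = 2·5 = 10;  |P| = 11
  → cardinalities differ; no bijection possible.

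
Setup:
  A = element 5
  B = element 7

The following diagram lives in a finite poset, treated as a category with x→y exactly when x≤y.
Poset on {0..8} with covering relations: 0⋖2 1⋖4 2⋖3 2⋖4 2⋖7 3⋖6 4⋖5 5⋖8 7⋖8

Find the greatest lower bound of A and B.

Common predecessors of 5,7: {0,2}
  0 ≤ 2
  2 ≤ 2
glb = 2

Answer: A∧B = 2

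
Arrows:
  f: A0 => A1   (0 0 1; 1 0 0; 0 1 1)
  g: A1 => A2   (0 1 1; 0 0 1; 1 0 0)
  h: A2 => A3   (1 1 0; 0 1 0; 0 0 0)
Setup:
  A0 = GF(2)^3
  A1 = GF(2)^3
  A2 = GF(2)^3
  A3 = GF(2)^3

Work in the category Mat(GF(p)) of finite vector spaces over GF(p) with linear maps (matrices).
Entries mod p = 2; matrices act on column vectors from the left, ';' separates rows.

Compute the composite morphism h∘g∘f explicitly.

  e0=(1,0,0) f=>(0,1,0) g=>(1,0,0) h=>(1,0,0)
  e1=(0,1,0) f=>(0,0,1) g=>(1,1,0) h=>(0,1,0)
  e2=(0,0,1) f=>(1,0,1) g=>(1,1,1) h=>(0,1,0)
result: (1 0 0; 0 1 1; 0 0 0)

Answer: (1 0 0; 0 1 1; 0 0 0)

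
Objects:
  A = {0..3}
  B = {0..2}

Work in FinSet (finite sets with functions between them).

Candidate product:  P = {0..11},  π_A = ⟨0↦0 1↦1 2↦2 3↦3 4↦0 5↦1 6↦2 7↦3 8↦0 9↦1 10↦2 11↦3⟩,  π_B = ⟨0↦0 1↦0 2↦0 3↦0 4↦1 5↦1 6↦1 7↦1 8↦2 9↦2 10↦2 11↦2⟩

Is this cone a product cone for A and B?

Answer: VALID PRODUCT

Derivation:
|A|·|B| = 4·3 = 12;  |P| = 12
Check the pairing map k ↦ (π_A(k), π_B(k)):
  0 ↦ (0,0)
  1 ↦ (1,0)
  2 ↦ (2,0)
  3 ↦ (3,0)
  4 ↦ (0,1)
  5 ↦ (1,1)
  6 ↦ (2,1)
  7 ↦ (3,1)
  8 ↦ (0,2)
  9 ↦ (1,2)
  10 ↦ (2,2)
  11 ↦ (3,2)
distinct pairs in image: 12 / 12 needed
  → bijection onto A×B; projections well-typed.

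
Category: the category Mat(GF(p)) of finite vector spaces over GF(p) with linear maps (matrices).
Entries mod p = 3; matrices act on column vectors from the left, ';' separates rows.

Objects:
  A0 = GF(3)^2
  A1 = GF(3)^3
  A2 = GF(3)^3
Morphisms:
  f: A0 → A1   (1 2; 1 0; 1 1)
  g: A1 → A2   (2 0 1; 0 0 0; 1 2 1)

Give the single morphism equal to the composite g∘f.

Answer: (0 2; 0 0; 1 0)

Derivation:
  e0=⟨1,0⟩ f→⟨1,1,1⟩ g→⟨0,0,1⟩
  e1=⟨0,1⟩ f→⟨2,0,1⟩ g→⟨2,0,0⟩
result: (0 2; 0 0; 1 0)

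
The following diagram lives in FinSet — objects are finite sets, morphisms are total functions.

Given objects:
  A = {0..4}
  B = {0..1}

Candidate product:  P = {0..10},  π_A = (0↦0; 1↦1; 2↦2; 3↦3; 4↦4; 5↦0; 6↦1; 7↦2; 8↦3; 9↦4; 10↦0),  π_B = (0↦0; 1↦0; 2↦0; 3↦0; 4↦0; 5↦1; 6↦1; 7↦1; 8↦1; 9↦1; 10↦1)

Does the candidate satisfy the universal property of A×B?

|A|·|B| = 5·2 = 10;  |P| = 11
  → cardinalities differ; no bijection possible.

Answer: NOT A VALID PRODUCT — |P|=11 ≠ |A|·|B|=10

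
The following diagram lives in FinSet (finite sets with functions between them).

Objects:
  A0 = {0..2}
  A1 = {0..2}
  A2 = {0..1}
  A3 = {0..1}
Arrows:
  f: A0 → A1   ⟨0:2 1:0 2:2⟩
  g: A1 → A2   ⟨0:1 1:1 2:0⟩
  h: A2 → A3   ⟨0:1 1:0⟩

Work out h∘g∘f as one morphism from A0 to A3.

Answer: ⟨0:1 1:0 2:1⟩

Work:
  0 f→2 g→0 h→1
  1 f→0 g→1 h→0
  2 f→2 g→0 h→1
⟦path⟧: ⟨0:1 1:0 2:1⟩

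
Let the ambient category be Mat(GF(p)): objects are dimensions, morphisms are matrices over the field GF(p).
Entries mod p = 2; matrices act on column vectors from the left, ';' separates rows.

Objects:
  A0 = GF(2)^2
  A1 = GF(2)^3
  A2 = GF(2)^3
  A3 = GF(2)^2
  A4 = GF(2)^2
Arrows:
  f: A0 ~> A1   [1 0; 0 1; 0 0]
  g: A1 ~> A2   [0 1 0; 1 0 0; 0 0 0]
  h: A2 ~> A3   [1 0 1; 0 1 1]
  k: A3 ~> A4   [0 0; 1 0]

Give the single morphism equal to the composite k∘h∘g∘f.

Answer: [0 0; 0 1]

Derivation:
  e0=⟨1,0⟩ f~>⟨1,0,0⟩ g~>⟨0,1,0⟩ h~>⟨0,1⟩ k~>⟨0,0⟩
  e1=⟨0,1⟩ f~>⟨0,1,0⟩ g~>⟨1,0,0⟩ h~>⟨1,0⟩ k~>⟨0,1⟩
⟦path⟧: [0 0; 0 1]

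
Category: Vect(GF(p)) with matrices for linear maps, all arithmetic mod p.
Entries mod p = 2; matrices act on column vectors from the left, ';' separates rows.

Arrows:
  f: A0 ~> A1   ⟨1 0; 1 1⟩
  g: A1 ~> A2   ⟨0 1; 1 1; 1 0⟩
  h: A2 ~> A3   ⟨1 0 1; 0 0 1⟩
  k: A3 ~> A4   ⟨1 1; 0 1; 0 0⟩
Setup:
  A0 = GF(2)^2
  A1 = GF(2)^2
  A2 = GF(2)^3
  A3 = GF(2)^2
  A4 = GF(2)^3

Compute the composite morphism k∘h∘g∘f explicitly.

  e0=[1,0] f~>[1,1] g~>[1,0,1] h~>[0,1] k~>[1,1,0]
  e1=[0,1] f~>[0,1] g~>[1,1,0] h~>[1,0] k~>[1,0,0]
⟦path⟧: ⟨1 1; 1 0; 0 0⟩

Answer: ⟨1 1; 1 0; 0 0⟩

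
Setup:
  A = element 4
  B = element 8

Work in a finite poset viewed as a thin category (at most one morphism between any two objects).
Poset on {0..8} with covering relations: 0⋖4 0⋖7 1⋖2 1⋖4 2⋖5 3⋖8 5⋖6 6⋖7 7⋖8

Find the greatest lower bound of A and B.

Answer: NO MEET EXISTS

Derivation:
Lower bounds of A=4 and B=8: {0,1}
  maximal lower bounds 0 and 1 are incomparable: neither 0⊑1 nor 1⊑0
→ no greatest lower bound exists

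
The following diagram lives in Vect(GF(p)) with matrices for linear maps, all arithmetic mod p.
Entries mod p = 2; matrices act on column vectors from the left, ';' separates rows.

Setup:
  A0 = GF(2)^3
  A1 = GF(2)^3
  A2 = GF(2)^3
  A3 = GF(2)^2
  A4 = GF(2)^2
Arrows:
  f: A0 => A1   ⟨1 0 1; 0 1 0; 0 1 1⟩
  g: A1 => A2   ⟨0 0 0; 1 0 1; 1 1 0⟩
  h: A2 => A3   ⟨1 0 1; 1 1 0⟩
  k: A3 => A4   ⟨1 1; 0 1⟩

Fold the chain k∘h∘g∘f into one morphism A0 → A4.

Answer: ⟨0 0 1; 1 1 0⟩

Work:
  e0=⟨1,0,0⟩ f=>⟨1,0,0⟩ g=>⟨0,1,1⟩ h=>⟨1,1⟩ k=>⟨0,1⟩
  e1=⟨0,1,0⟩ f=>⟨0,1,1⟩ g=>⟨0,1,1⟩ h=>⟨1,1⟩ k=>⟨0,1⟩
  e2=⟨0,0,1⟩ f=>⟨1,0,1⟩ g=>⟨0,0,1⟩ h=>⟨1,0⟩ k=>⟨1,0⟩
composite: ⟨0 0 1; 1 1 0⟩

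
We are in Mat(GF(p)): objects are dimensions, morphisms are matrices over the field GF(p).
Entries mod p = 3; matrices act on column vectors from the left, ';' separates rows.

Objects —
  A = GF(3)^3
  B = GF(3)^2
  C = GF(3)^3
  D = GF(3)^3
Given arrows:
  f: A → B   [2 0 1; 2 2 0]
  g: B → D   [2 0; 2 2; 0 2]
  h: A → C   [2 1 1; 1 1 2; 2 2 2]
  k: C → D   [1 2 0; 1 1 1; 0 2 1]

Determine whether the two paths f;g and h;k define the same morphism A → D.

Path 1 = f;g:
  e0=[1,0,0] f→[2,2] g→[1,2,1]
  e1=[0,1,0] f→[0,2] g→[0,1,1]
  e2=[0,0,1] f→[1,0] g→[2,2,0]
  composite₁ = [1 0 2; 2 1 2; 1 1 0]
Path 2 = h;k:
  e0=[1,0,0] h→[2,1,2] k→[1,2,1]
  e1=[0,1,0] h→[1,1,2] k→[0,1,1]
  e2=[0,0,1] h→[1,2,2] k→[2,2,0]
  composite₂ = [1 0 2; 2 1 2; 1 1 0]
Equal? YES — commutes

Answer: COMMUTES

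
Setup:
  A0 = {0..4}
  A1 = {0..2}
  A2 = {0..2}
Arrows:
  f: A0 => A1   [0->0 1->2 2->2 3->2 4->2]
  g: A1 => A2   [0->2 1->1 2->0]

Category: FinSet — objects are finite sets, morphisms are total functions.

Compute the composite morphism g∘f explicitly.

Answer: [0->2 1->0 2->0 3->0 4->0]

Trace:
  0 f=>0 g=>2
  1 f=>2 g=>0
  2 f=>2 g=>0
  3 f=>2 g=>0
  4 f=>2 g=>0
composite: [0->2 1->0 2->0 3->0 4->0]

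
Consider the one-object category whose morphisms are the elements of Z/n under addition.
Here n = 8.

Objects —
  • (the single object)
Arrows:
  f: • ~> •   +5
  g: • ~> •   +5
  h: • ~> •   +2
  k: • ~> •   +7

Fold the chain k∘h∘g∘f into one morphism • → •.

Answer: +3

Derivation:
  0 +5≡5 +5≡2 +2≡4 +7≡3  (mod 8)
result: +3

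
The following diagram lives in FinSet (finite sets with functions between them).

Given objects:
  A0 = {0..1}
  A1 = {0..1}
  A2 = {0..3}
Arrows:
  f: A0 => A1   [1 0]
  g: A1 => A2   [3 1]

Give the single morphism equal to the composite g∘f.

Answer: [1 3]

Work:
  0 f=>1 g=>1
  1 f=>0 g=>3
⟦path⟧: [1 3]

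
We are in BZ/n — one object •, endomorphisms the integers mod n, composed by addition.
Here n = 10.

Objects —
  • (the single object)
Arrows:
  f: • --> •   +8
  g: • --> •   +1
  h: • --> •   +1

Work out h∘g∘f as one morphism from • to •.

Answer: +0

Trace:
  0 +8≡8 +1≡9 +1≡0  (mod 10)
result: +0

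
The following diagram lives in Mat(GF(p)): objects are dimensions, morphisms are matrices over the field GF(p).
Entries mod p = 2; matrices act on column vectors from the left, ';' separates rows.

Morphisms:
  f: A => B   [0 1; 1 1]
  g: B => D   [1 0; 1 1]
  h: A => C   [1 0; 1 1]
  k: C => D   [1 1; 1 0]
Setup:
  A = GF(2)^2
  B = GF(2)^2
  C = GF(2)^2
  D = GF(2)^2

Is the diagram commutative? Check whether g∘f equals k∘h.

Answer: COMMUTES

Trace:
1) trace f;g:
  e0=(1,0) f=>(0,1) g=>(0,1)
  e1=(0,1) f=>(1,1) g=>(1,0)
  ⟦path⟧₁ = [0 1; 1 0]
2) trace h;k:
  e0=(1,0) h=>(1,1) k=>(0,1)
  e1=(0,1) h=>(0,1) k=>(1,0)
  ⟦path⟧₂ = [0 1; 1 0]
Equal? same morphism ✓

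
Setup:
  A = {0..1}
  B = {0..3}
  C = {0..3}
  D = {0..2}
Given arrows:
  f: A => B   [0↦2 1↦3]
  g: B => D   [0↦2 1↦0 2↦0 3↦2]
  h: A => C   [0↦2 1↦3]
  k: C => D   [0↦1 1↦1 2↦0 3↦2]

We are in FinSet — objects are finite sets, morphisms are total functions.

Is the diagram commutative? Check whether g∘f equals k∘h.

Answer: COMMUTES

Work:
Along f;g (path 1):
  0 f=>2 g=>0
  1 f=>3 g=>2
  composite₁ = [0↦0 1↦2]
Along h;k (path 2):
  0 h=>2 k=>0
  1 h=>3 k=>2
  composite₂ = [0↦0 1↦2]
Equal? equal; square commutes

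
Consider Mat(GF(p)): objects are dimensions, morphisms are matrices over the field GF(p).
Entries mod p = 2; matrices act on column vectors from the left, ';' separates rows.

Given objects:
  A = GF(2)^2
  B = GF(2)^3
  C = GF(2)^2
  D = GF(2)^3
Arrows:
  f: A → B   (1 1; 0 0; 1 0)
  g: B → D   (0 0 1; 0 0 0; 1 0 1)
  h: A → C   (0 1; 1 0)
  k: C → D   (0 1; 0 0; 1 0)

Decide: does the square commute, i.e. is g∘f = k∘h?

Answer: COMMUTES

Derivation:
Along f;g (path 1):
  e0=(1,0) f→(1,0,1) g→(1,0,0)
  e1=(0,1) f→(1,0,0) g→(0,0,1)
  composite₁ = (1 0; 0 0; 0 1)
Along h;k (path 2):
  e0=(1,0) h→(0,1) k→(1,0,0)
  e1=(0,1) h→(1,0) k→(0,0,1)
  composite₂ = (1 0; 0 0; 0 1)
Equal? same morphism ✓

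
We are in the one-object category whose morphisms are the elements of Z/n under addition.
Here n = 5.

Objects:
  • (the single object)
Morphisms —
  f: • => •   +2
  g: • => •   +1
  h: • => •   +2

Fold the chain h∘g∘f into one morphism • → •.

Answer: +0

Derivation:
  0 +2≡2 +1≡3 +2≡0  (mod 5)
composite: +0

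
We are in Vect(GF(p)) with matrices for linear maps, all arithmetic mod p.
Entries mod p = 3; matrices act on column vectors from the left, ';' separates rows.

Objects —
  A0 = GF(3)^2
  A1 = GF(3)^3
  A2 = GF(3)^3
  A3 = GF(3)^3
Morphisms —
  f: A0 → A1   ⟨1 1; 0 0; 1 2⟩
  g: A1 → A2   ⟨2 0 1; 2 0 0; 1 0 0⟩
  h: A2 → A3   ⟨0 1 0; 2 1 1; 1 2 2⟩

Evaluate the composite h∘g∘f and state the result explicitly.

  e0=⟨1,0⟩ f→⟨1,0,1⟩ g→⟨0,2,1⟩ h→⟨2,0,0⟩
  e1=⟨0,1⟩ f→⟨1,0,2⟩ g→⟨1,2,1⟩ h→⟨2,2,1⟩
result: ⟨2 2; 0 2; 0 1⟩

Answer: ⟨2 2; 0 2; 0 1⟩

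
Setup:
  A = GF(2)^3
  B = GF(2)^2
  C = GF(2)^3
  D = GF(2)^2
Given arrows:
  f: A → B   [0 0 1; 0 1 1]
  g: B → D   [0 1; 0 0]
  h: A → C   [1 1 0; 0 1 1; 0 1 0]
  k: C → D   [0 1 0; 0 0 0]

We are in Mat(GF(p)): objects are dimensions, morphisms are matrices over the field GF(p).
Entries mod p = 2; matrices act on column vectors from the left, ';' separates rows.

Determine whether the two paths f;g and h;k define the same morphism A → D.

1) trace f;g:
  e0=⟨1,0,0⟩ f→⟨0,0⟩ g→⟨0,0⟩
  e1=⟨0,1,0⟩ f→⟨0,1⟩ g→⟨1,0⟩
  e2=⟨0,0,1⟩ f→⟨1,1⟩ g→⟨1,0⟩
  result₁ = [0 1 1; 0 0 0]
2) trace h;k:
  e0=⟨1,0,0⟩ h→⟨1,0,0⟩ k→⟨0,0⟩
  e1=⟨0,1,0⟩ h→⟨1,1,1⟩ k→⟨1,0⟩
  e2=⟨0,0,1⟩ h→⟨0,1,0⟩ k→⟨1,0⟩
  result₂ = [0 1 1; 0 0 0]
Equal? same morphism ✓

Answer: COMMUTES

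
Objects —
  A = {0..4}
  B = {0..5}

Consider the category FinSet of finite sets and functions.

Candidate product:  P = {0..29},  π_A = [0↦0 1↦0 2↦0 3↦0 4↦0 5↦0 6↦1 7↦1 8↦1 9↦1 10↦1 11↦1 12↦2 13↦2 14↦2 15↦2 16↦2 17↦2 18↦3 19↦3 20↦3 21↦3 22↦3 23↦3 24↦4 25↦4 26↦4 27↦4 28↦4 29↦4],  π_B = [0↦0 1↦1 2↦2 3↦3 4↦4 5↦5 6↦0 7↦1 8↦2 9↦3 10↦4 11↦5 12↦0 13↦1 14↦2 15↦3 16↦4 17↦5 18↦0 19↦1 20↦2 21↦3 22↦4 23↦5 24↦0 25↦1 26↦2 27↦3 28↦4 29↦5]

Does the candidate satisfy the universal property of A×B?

Answer: VALID PRODUCT

Trace:
|A|·|B| = 5·6 = 30;  |P| = 30
Check the pairing map k ↦ (π_A(k), π_B(k)):
  0 ↦ (0,0)
  1 ↦ (0,1)
  2 ↦ (0,2)
  3 ↦ (0,3)
  4 ↦ (0,4)
  5 ↦ (0,5)
  6 ↦ (1,0)
  7 ↦ (1,1)
  8 ↦ (1,2)
  9 ↦ (1,3)
  10 ↦ (1,4)
  11 ↦ (1,5)
  12 ↦ (2,0)
  13 ↦ (2,1)
  14 ↦ (2,2)
  15 ↦ (2,3)
  16 ↦ (2,4)
  17 ↦ (2,5)
  18 ↦ (3,0)
  19 ↦ (3,1)
  20 ↦ (3,2)
  21 ↦ (3,3)
  22 ↦ (3,4)
  23 ↦ (3,5)
  24 ↦ (4,0)
  25 ↦ (4,1)
  26 ↦ (4,2)
  27 ↦ (4,3)
  28 ↦ (4,4)
  29 ↦ (4,5)
distinct pairs in image: 30 / 30 needed
  → bijection onto A×B; projections well-typed.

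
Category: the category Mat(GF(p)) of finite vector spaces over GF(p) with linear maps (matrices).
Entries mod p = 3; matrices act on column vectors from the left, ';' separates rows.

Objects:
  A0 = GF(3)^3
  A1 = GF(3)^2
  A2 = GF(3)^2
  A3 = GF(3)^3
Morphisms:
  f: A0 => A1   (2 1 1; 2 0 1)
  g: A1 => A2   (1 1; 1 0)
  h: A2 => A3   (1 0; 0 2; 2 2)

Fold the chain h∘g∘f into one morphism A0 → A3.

  e0=[1,0,0] f=>[2,2] g=>[1,2] h=>[1,1,0]
  e1=[0,1,0] f=>[1,0] g=>[1,1] h=>[1,2,1]
  e2=[0,0,1] f=>[1,1] g=>[2,1] h=>[2,2,0]
⟦path⟧: (1 1 2; 1 2 2; 0 1 0)

Answer: (1 1 2; 1 2 2; 0 1 0)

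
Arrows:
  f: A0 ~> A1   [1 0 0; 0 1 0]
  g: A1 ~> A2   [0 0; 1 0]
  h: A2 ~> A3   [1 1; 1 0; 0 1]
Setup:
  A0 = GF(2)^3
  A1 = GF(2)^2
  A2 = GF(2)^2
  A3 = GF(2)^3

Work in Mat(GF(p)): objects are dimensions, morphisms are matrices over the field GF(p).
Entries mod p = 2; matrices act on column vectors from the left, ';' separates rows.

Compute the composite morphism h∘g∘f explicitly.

  e0=[1,0,0] f~>[1,0] g~>[0,1] h~>[1,0,1]
  e1=[0,1,0] f~>[0,1] g~>[0,0] h~>[0,0,0]
  e2=[0,0,1] f~>[0,0] g~>[0,0] h~>[0,0,0]
result: [1 0 0; 0 0 0; 1 0 0]

Answer: [1 0 0; 0 0 0; 1 0 0]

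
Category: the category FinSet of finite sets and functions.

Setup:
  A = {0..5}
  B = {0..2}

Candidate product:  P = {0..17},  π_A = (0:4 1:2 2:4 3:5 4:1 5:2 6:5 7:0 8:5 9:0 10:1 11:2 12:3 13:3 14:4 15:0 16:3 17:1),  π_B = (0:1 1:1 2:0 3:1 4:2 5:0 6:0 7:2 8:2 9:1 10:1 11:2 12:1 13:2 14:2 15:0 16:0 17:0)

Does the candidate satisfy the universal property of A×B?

|A|·|B| = 6·3 = 18;  |P| = 18
Check the pairing map k ↦ (π_A(k), π_B(k)):
  0 : (4,1)
  1 : (2,1)
  2 : (4,0)
  3 : (5,1)
  4 : (1,2)
  5 : (2,0)
  6 : (5,0)
  7 : (0,2)
  8 : (5,2)
  9 : (0,1)
  10 : (1,1)
  11 : (2,2)
  12 : (3,1)
  13 : (3,2)
  14 : (4,2)
  15 : (0,0)
  16 : (3,0)
  17 : (1,0)
distinct pairs in image: 18 / 18 needed
  → bijection onto A×B; projections well-typed.

Answer: VALID PRODUCT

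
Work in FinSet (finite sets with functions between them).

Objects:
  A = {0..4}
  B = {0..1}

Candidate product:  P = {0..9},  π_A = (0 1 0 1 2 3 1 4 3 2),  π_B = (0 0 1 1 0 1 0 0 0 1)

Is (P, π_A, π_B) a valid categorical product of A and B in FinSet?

Answer: NOT A VALID PRODUCT — duplicate pair at indices 6,1

Trace:
|A|·|B| = 5·2 = 10;  |P| = 10
Check the pairing map k ↦ (π_A(k), π_B(k)):
  0 ↦ (0,0)
  1 ↦ (1,0)
  2 ↦ (0,1)
  3 ↦ (1,1)
  4 ↦ (2,0)
  5 ↦ (3,1)
  6 ↦ (1,0)  ✗ repeats pair of k=1
  7 ↦ (4,0)
  8 ↦ (3,0)
  9 ↦ (2,1)
distinct pairs in image: 9 / 10 needed
  → (1,0) hit at k=1 and k=6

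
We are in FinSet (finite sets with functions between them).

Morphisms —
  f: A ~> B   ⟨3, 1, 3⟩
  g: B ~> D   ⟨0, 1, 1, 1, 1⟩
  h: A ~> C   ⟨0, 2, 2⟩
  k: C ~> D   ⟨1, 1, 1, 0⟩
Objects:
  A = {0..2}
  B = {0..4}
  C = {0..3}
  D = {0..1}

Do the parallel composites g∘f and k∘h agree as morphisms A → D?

1) trace f;g:
  0 f~>3 g~>1
  1 f~>1 g~>1
  2 f~>3 g~>1
  ⟦path⟧₁ = ⟨1, 1, 1⟩
2) trace h;k:
  0 h~>0 k~>1
  1 h~>2 k~>1
  2 h~>2 k~>1
  ⟦path⟧₂ = ⟨1, 1, 1⟩
Equal? YES — commutes

Answer: COMMUTES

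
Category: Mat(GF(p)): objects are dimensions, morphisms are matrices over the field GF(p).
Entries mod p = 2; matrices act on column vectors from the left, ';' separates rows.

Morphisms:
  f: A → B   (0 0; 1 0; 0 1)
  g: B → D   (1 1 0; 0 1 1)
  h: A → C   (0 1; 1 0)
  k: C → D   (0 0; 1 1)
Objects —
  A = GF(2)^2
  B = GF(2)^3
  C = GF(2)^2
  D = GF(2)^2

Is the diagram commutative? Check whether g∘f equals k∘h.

Answer: DOES NOT COMMUTE

Derivation:
Path 1 = f;g:
  e0=(1,0) f→(0,1,0) g→(1,1)
  e1=(0,1) f→(0,0,1) g→(0,1)
  composite₁ = (1 0; 1 1)
Path 2 = h;k:
  e0=(1,0) h→(0,1) k→(0,1)
  e1=(0,1) h→(1,0) k→(0,1)
  composite₂ = (0 0; 1 1)
Equal? differ; not commutative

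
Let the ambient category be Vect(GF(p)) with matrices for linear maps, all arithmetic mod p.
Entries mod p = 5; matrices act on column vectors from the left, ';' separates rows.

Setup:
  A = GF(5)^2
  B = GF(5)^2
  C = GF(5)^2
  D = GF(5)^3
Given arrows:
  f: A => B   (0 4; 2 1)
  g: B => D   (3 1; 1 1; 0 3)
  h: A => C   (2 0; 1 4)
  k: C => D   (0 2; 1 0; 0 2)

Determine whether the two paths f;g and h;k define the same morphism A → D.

Along f;g (path 1):
  e0=(1,0) f=>(0,2) g=>(2,2,1)
  e1=(0,1) f=>(4,1) g=>(3,0,3)
  result₁ = (2 3; 2 0; 1 3)
Along h;k (path 2):
  e0=(1,0) h=>(2,1) k=>(2,2,2)
  e1=(0,1) h=>(0,4) k=>(3,0,3)
  result₂ = (2 3; 2 0; 2 3)
Equal? differ; not commutative

Answer: DOES NOT COMMUTE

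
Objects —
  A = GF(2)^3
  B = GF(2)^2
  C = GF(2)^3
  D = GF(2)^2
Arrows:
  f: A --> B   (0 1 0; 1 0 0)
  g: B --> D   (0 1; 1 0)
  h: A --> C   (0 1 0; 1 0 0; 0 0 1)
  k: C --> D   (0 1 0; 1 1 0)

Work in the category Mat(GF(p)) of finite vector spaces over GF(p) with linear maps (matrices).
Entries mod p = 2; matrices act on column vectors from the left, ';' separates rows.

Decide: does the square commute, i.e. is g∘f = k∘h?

Answer: DOES NOT COMMUTE

Trace:
Along f;g (path 1):
  e0=⟨1,0,0⟩ f-->⟨0,1⟩ g-->⟨1,0⟩
  e1=⟨0,1,0⟩ f-->⟨1,0⟩ g-->⟨0,1⟩
  e2=⟨0,0,1⟩ f-->⟨0,0⟩ g-->⟨0,0⟩
  composite₁ = (1 0 0; 0 1 0)
Along h;k (path 2):
  e0=⟨1,0,0⟩ h-->⟨0,1,0⟩ k-->⟨1,1⟩
  e1=⟨0,1,0⟩ h-->⟨1,0,0⟩ k-->⟨0,1⟩
  e2=⟨0,0,1⟩ h-->⟨0,0,1⟩ k-->⟨0,0⟩
  composite₂ = (1 0 0; 1 1 0)
Equal? NO — does not commute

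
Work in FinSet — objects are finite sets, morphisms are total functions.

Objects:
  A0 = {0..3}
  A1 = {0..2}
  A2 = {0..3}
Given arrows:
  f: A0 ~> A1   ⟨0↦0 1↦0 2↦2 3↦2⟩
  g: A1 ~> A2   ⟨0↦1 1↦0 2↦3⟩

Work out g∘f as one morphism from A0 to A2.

Answer: ⟨0↦1 1↦1 2↦3 3↦3⟩

Work:
  0 f~>0 g~>1
  1 f~>0 g~>1
  2 f~>2 g~>3
  3 f~>2 g~>3
result: ⟨0↦1 1↦1 2↦3 3↦3⟩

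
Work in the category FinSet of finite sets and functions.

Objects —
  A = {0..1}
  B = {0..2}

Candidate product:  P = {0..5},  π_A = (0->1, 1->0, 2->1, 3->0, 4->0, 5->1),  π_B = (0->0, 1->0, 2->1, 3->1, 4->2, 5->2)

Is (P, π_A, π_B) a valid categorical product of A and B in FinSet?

|A|·|B| = 2·3 = 6;  |P| = 6
Check the pairing map k ↦ (π_A(k), π_B(k)):
  0 -> (1,0)
  1 -> (0,0)
  2 -> (1,1)
  3 -> (0,1)
  4 -> (0,2)
  5 -> (1,2)
distinct pairs in image: 6 / 6 needed
  → bijection onto A×B; projections well-typed.

Answer: VALID PRODUCT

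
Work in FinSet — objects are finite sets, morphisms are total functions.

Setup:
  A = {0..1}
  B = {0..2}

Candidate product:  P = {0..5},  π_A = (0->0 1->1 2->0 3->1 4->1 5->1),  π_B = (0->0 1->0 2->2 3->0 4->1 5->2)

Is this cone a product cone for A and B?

|A|·|B| = 2·3 = 6;  |P| = 6
Check the pairing map k ↦ (π_A(k), π_B(k)):
  0 -> (0,0)
  1 -> (1,0)
  2 -> (0,2)
  3 -> (1,0)  ✗ repeats pair of k=1
  4 -> (1,1)
  5 -> (1,2)
distinct pairs in image: 5 / 6 needed
  → (1,0) hit at k=1 and k=3

Answer: NOT A VALID PRODUCT — duplicate pair at indices 3,1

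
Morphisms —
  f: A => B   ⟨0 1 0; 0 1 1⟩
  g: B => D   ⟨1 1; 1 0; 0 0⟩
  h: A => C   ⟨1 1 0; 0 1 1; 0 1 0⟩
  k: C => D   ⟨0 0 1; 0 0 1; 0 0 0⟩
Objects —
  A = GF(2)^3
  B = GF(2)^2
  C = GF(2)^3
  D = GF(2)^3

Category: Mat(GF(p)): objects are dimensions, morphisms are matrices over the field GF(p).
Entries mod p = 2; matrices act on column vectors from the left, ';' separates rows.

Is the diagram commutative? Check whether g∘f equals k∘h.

Along f;g (path 1):
  e0=⟨1,0,0⟩ f=>⟨0,0⟩ g=>⟨0,0,0⟩
  e1=⟨0,1,0⟩ f=>⟨1,1⟩ g=>⟨0,1,0⟩
  e2=⟨0,0,1⟩ f=>⟨0,1⟩ g=>⟨1,0,0⟩
  result₁ = ⟨0 0 1; 0 1 0; 0 0 0⟩
Along h;k (path 2):
  e0=⟨1,0,0⟩ h=>⟨1,0,0⟩ k=>⟨0,0,0⟩
  e1=⟨0,1,0⟩ h=>⟨1,1,1⟩ k=>⟨1,1,0⟩
  e2=⟨0,0,1⟩ h=>⟨0,1,0⟩ k=>⟨0,0,0⟩
  result₂ = ⟨0 1 0; 0 1 0; 0 0 0⟩
Equal? distinct morphisms ✗

Answer: DOES NOT COMMUTE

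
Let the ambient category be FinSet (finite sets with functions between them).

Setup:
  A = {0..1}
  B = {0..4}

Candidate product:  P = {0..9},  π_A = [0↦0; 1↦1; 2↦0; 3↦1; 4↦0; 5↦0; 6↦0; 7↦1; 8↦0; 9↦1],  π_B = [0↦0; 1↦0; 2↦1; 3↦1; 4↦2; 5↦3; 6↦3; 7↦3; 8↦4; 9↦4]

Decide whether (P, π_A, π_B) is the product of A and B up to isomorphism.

|A|·|B| = 2·5 = 10;  |P| = 10
Check the pairing map k ↦ (π_A(k), π_B(k)):
  0 ↦ (0,0)
  1 ↦ (1,0)
  2 ↦ (0,1)
  3 ↦ (1,1)
  4 ↦ (0,2)
  5 ↦ (0,3)
  6 ↦ (0,3)  ✗ repeats pair of k=5
  7 ↦ (1,3)
  8 ↦ (0,4)
  9 ↦ (1,4)
distinct pairs in image: 9 / 10 needed
  → (0,3) hit at k=5 and k=6

Answer: NOT A VALID PRODUCT — duplicate pair at indices 6,5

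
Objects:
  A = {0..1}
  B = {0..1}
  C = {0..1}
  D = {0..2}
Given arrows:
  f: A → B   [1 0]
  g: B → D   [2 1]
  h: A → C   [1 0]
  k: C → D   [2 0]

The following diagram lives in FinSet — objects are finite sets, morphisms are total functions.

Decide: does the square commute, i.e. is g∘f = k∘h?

Along f;g (path 1):
  0 f→1 g→1
  1 f→0 g→2
  result₁ = [1 2]
Along h;k (path 2):
  0 h→1 k→0
  1 h→0 k→2
  result₂ = [0 2]
Equal? distinct morphisms ✗

Answer: DOES NOT COMMUTE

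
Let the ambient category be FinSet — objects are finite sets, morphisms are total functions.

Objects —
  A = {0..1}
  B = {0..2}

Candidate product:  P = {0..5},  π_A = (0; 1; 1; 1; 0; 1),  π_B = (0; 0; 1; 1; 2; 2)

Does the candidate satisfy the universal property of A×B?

|A|·|B| = 2·3 = 6;  |P| = 6
Check the pairing map k ↦ (π_A(k), π_B(k)):
  0 : (0,0)
  1 : (1,0)
  2 : (1,1)
  3 : (1,1)  ✗ repeats pair of k=2
  4 : (0,2)
  5 : (1,2)
distinct pairs in image: 5 / 6 needed
  → (1,1) hit at k=2 and k=3

Answer: NOT A VALID PRODUCT — duplicate pair at indices 3,2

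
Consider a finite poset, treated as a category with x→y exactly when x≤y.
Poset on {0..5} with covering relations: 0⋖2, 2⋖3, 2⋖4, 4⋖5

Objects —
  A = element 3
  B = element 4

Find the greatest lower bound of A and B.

{x : x<=A ∧ x<=B} = {0,2}  (A=3, B=4)
  0 <= 2
  2 <= 2
glb = 2

Answer: A∧B = 2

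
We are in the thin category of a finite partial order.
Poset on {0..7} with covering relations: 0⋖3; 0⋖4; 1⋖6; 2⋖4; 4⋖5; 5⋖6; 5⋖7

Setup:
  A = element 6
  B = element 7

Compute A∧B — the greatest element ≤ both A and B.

Answer: A∧B = 5

Derivation:
Common predecessors of 6,7: {0,2,4,5}
  0 ⊑ 5
  2 ⊑ 5
  4 ⊑ 5
  5 ⊑ 5
glb = 5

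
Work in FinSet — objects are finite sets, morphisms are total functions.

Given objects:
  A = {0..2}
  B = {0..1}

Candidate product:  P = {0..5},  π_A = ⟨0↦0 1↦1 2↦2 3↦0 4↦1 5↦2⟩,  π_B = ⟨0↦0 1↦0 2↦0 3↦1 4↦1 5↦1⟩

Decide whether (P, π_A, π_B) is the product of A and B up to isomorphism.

Answer: VALID PRODUCT

Work:
|A|·|B| = 3·2 = 6;  |P| = 6
Check the pairing map k ↦ (π_A(k), π_B(k)):
  0 ↦ (0,0)
  1 ↦ (1,0)
  2 ↦ (2,0)
  3 ↦ (0,1)
  4 ↦ (1,1)
  5 ↦ (2,1)
distinct pairs in image: 6 / 6 needed
  → bijection onto A×B; projections well-typed.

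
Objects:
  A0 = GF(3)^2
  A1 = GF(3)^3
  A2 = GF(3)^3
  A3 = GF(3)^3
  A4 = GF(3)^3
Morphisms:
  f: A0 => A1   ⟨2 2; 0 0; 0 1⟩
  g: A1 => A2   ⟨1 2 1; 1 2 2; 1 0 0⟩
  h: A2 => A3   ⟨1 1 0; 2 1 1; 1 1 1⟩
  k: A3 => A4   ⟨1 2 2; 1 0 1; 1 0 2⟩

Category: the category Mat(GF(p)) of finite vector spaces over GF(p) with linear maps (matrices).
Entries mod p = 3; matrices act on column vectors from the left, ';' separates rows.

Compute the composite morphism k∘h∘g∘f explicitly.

  e0=⟨1,0⟩ f=>⟨2,0,0⟩ g=>⟨2,2,2⟩ h=>⟨1,2,0⟩ k=>⟨2,1,1⟩
  e1=⟨0,1⟩ f=>⟨2,0,1⟩ g=>⟨0,1,2⟩ h=>⟨1,0,0⟩ k=>⟨1,1,1⟩
result: ⟨2 1; 1 1; 1 1⟩

Answer: ⟨2 1; 1 1; 1 1⟩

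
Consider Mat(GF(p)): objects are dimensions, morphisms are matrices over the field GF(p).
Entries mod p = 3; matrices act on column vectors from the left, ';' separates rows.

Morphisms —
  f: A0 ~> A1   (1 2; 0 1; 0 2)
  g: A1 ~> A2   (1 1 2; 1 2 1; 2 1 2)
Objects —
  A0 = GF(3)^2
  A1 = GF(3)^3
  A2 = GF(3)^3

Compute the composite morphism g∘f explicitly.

Answer: (1 1; 1 0; 2 0)

Trace:
  e0=(1,0) f~>(1,0,0) g~>(1,1,2)
  e1=(0,1) f~>(2,1,2) g~>(1,0,0)
⟦path⟧: (1 1; 1 0; 2 0)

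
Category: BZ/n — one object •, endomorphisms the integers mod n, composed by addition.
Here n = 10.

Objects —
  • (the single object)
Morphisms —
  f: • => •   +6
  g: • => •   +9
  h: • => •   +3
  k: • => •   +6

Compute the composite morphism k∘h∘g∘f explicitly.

  0 +6≡6 +9≡5 +3≡8 +6≡4  (mod 10)
⟦path⟧: +4

Answer: +4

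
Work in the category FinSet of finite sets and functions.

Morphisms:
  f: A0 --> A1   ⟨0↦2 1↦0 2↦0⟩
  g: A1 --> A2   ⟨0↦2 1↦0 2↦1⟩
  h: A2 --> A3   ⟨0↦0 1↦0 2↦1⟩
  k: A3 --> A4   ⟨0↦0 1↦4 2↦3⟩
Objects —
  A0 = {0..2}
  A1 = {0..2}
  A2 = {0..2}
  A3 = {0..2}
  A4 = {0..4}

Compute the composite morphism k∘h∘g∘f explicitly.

  0 f-->2 g-->1 h-->0 k-->0
  1 f-->0 g-->2 h-->1 k-->4
  2 f-->0 g-->2 h-->1 k-->4
composite: ⟨0↦0 1↦4 2↦4⟩

Answer: ⟨0↦0 1↦4 2↦4⟩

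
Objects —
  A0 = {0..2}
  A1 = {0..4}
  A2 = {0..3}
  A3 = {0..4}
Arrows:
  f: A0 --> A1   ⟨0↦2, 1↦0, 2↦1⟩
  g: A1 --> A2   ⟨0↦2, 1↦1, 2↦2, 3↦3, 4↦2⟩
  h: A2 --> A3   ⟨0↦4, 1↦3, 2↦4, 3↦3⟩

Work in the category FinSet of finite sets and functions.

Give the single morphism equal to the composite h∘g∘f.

  0 f-->2 g-->2 h-->4
  1 f-->0 g-->2 h-->4
  2 f-->1 g-->1 h-->3
⟦path⟧: ⟨0↦4, 1↦4, 2↦3⟩

Answer: ⟨0↦4, 1↦4, 2↦3⟩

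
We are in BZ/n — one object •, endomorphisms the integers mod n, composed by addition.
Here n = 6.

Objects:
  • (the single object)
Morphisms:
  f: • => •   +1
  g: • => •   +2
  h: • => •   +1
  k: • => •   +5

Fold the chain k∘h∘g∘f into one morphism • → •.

Answer: +3

Trace:
  0 +1≡1 +2≡3 +1≡4 +5≡3  (mod 6)
result: +3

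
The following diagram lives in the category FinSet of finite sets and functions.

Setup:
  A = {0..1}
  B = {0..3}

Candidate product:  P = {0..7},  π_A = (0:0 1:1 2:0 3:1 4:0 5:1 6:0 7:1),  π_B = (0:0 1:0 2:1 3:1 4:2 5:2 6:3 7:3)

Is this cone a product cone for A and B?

Answer: VALID PRODUCT

Derivation:
|A|·|B| = 2·4 = 8;  |P| = 8
Check the pairing map k ↦ (π_A(k), π_B(k)):
  0 : (0,0)
  1 : (1,0)
  2 : (0,1)
  3 : (1,1)
  4 : (0,2)
  5 : (1,2)
  6 : (0,3)
  7 : (1,3)
distinct pairs in image: 8 / 8 needed
  → bijection onto A×B; projections well-typed.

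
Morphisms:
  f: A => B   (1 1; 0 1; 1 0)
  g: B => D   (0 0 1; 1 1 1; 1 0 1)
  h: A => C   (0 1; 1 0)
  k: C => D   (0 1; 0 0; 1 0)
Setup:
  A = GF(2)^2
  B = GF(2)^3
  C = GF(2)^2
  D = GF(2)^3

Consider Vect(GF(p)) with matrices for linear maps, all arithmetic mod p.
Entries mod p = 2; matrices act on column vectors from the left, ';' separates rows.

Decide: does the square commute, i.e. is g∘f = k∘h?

Answer: COMMUTES

Derivation:
Path 1 = f;g:
  e0=[1,0] f=>[1,0,1] g=>[1,0,0]
  e1=[0,1] f=>[1,1,0] g=>[0,0,1]
  ⟦path⟧₁ = (1 0; 0 0; 0 1)
Path 2 = h;k:
  e0=[1,0] h=>[0,1] k=>[1,0,0]
  e1=[0,1] h=>[1,0] k=>[0,0,1]
  ⟦path⟧₂ = (1 0; 0 0; 0 1)
Equal? YES — commutes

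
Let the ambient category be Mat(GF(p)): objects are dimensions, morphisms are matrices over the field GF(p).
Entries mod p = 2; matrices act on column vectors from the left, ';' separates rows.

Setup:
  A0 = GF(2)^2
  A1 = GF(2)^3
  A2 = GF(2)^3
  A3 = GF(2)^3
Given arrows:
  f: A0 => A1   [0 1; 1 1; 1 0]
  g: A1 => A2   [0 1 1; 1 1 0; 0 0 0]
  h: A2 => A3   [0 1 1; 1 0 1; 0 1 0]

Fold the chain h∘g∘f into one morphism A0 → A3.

  e0=[1,0] f=>[0,1,1] g=>[0,1,0] h=>[1,0,1]
  e1=[0,1] f=>[1,1,0] g=>[1,0,0] h=>[0,1,0]
result: [1 0; 0 1; 1 0]

Answer: [1 0; 0 1; 1 0]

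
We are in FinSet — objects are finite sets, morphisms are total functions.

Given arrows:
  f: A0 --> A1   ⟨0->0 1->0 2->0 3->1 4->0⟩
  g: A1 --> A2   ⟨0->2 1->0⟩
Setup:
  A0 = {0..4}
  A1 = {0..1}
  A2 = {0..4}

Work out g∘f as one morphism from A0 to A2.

  0 f-->0 g-->2
  1 f-->0 g-->2
  2 f-->0 g-->2
  3 f-->1 g-->0
  4 f-->0 g-->2
composite: ⟨0->2 1->2 2->2 3->0 4->2⟩

Answer: ⟨0->2 1->2 2->2 3->0 4->2⟩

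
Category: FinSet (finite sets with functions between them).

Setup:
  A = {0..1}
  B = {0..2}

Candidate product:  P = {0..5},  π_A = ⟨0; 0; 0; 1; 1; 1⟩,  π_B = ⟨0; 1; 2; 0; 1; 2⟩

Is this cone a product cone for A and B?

|A|·|B| = 2·3 = 6;  |P| = 6
Check the pairing map k ↦ (π_A(k), π_B(k)):
  0 : (0,0)
  1 : (0,1)
  2 : (0,2)
  3 : (1,0)
  4 : (1,1)
  5 : (1,2)
distinct pairs in image: 6 / 6 needed
  → bijection onto A×B; projections well-typed.

Answer: VALID PRODUCT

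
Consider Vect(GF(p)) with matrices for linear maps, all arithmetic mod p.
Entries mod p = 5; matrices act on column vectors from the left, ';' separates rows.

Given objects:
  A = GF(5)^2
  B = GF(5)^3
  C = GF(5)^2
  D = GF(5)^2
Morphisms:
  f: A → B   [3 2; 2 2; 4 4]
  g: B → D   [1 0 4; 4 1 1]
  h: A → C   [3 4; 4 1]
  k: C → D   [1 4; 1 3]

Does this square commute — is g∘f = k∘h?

Answer: DOES NOT COMMUTE

Trace:
Along f;g (path 1):
  e0=(1,0) f→(3,2,4) g→(4,3)
  e1=(0,1) f→(2,2,4) g→(3,4)
  result₁ = [4 3; 3 4]
Along h;k (path 2):
  e0=(1,0) h→(3,4) k→(4,0)
  e1=(0,1) h→(4,1) k→(3,2)
  result₂ = [4 3; 0 2]
Equal? differ; not commutative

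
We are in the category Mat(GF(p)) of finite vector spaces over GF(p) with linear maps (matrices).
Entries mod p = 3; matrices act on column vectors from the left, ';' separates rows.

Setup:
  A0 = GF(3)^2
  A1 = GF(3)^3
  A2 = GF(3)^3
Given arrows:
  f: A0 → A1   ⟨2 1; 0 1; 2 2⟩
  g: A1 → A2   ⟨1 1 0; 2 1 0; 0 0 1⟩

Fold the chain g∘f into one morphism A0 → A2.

  e0=[1,0] f→[2,0,2] g→[2,1,2]
  e1=[0,1] f→[1,1,2] g→[2,0,2]
result: ⟨2 2; 1 0; 2 2⟩

Answer: ⟨2 2; 1 0; 2 2⟩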